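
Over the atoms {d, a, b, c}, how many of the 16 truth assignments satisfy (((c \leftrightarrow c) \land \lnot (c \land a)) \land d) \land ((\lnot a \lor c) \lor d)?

Initial set: {((((c \leftrightarrow c) \land \lnot (c \land a)) \land d) \land ((\lnot a \lor c) \lor d))}.
((((c \leftrightarrow c) \land \lnot (c \land a)) \land d) \land ((\lnot a \lor c) \lor d)): α-rule — add (((c \leftrightarrow c) \land \lnot (c \land a)) \land d), ((\lnot a \lor c) \lor d).
(((c \leftrightarrow c) \land \lnot (c \land a)) \land d): α-rule — add ((c \leftrightarrow c) \land \lnot (c \land a)), d.
((c \leftrightarrow c) \land \lnot (c \land a)): α-rule — add (c \leftrightarrow c), \lnot (c \land a).
((\lnot a \lor c) \lor d): β-rule — branch into (\lnot a \lor c)  //  d.
  branch 1 (add (\lnot a \lor c)):
    (c \leftrightarrow c): β-rule — branch into c, c  //  \lnot c, \lnot c.
      branch 1.1 (add c, c):
        \lnot (c \land a): β-rule — branch into \lnot c  //  \lnot a.
          branch 1.1.1 (add \lnot c):
            × closes — contains both c and \lnot c.
          branch 1.1.2 (add \lnot a):
            (\lnot a \lor c): β-rule — branch into \lnot a  //  c.
              branch 1.1.2.1 (add \lnot a):
                ○ open, literals {a=0, c=1, d=1}.
              branch 1.1.2.2 (add c):
                ○ open, literals {a=0, c=1, d=1}.
      branch 1.2 (add \lnot c, \lnot c):
        \lnot (c \land a): β-rule — branch into \lnot c  //  \lnot a.
          branch 1.2.1 (add \lnot c):
            (\lnot a \lor c): β-rule — branch into \lnot a  //  c.
              branch 1.2.1.1 (add \lnot a):
                ○ open, literals {a=0, c=0, d=1}.
              branch 1.2.1.2 (add c):
                × closes — contains both c and \lnot c.
          branch 1.2.2 (add \lnot a):
            (\lnot a \lor c): β-rule — branch into \lnot a  //  c.
              branch 1.2.2.1 (add \lnot a):
                ○ open, literals {a=0, c=0, d=1}.
              branch 1.2.2.2 (add c):
                × closes — contains both c and \lnot c.
  branch 2 (add d):
    (c \leftrightarrow c): β-rule — branch into c, c  //  \lnot c, \lnot c.
      branch 2.1 (add c, c):
        \lnot (c \land a): β-rule — branch into \lnot c  //  \lnot a.
          branch 2.1.1 (add \lnot c):
            × closes — contains both c and \lnot c.
          branch 2.1.2 (add \lnot a):
            ○ open, literals {a=0, c=1, d=1}.
      branch 2.2 (add \lnot c, \lnot c):
        \lnot (c \land a): β-rule — branch into \lnot c  //  \lnot a.
          branch 2.2.1 (add \lnot c):
            ○ open, literals {c=0, d=1}.
          branch 2.2.2 (add \lnot a):
            ○ open, literals {a=0, c=0, d=1}.
4 branches closed, 7 open.
Each open branch fixes some atoms; the unmentioned ones are free. Counting distinct full assignments: branch {a=0, c=1, d=1} (b) contributes 2 new; branch {a=0, c=1, d=1} (b) contributes 0 new; branch {a=0, c=0, d=1} (b) contributes 2 new; branch {a=0, c=0, d=1} (b) contributes 0 new; branch {a=0, c=1, d=1} (b) contributes 0 new; branch {c=0, d=1} (a, b) contributes 2 new; branch {a=0, c=0, d=1} (b) contributes 0 new. Total: 6.

6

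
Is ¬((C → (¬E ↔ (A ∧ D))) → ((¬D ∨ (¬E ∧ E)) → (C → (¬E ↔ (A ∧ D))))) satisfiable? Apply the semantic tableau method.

Initial set: {¬((C → (¬E ↔ (A ∧ D))) → ((¬D ∨ (¬E ∧ E)) → (C → (¬E ↔ (A ∧ D)))))}.
¬((C → (¬E ↔ (A ∧ D))) → ((¬D ∨ (¬E ∧ E)) → (C → (¬E ↔ (A ∧ D))))): α-rule — add (C → (¬E ↔ (A ∧ D))), ¬((¬D ∨ (¬E ∧ E)) → (C → (¬E ↔ (A ∧ D)))).
¬((¬D ∨ (¬E ∧ E)) → (C → (¬E ↔ (A ∧ D)))): α-rule — add (¬D ∨ (¬E ∧ E)), ¬(C → (¬E ↔ (A ∧ D))).
¬(C → (¬E ↔ (A ∧ D))): α-rule — add C, ¬(¬E ↔ (A ∧ D)).
(C → (¬E ↔ (A ∧ D))): β-rule — branch into ¬C  //  (¬E ↔ (A ∧ D)).
  branch 1 (add ¬C):
    × closes — contains both C and ¬C.
  branch 2 (add (¬E ↔ (A ∧ D))):
    (¬D ∨ (¬E ∧ E)): β-rule — branch into ¬D  //  (¬E ∧ E).
      branch 2.1 (add ¬D):
        ¬(¬E ↔ (A ∧ D)): β-rule — branch into ¬E, ¬(A ∧ D)  //  ¬¬E, (A ∧ D).
          branch 2.1.1 (add ¬E, ¬(A ∧ D)):
            (¬E ↔ (A ∧ D)): β-rule — branch into ¬E, (A ∧ D)  //  ¬¬E, ¬(A ∧ D).
              branch 2.1.1.1 (add ¬E, (A ∧ D)):
                (A ∧ D): α-rule — add A, D.
                × closes — contains both D and ¬D.
              branch 2.1.1.2 (add ¬¬E, ¬(A ∧ D)):
                × closes — contains both E and ¬E.
          branch 2.1.2 (add ¬¬E, (A ∧ D)):
            (A ∧ D): α-rule — add A, D.
            × closes — contains both D and ¬D.
      branch 2.2 (add (¬E ∧ E)):
        (¬E ∧ E): α-rule — add ¬E, E.
        × closes — contains both E and ¬E.
All 5 branches close.
Every branch closed; the formula is unsatisfiable.

Unsatisfiable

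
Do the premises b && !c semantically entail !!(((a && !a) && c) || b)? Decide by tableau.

Yes

Initial set: {(b && !c); !!!(((a && !a) && c) || b)}.
(b && !c): α-rule — add b, !c.
!!!(((a && !a) && c) || b): drop double negation, giving !(((a && !a) && c) || b).
!(((a && !a) && c) || b): α-rule — add !((a && !a) && c), !b.
× closes — contains both b and !b.
All 1 branch closes.
Every branch closed, so the premises entail the conclusion.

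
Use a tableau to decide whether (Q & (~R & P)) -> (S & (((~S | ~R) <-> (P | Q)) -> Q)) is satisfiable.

Initial set: {((Q & (~R & P)) -> (S & (((~S | ~R) <-> (P | Q)) -> Q)))}.
((Q & (~R & P)) -> (S & (((~S | ~R) <-> (P | Q)) -> Q))): β-rule — branch into ~(Q & (~R & P))  //  (S & (((~S | ~R) <-> (P | Q)) -> Q)).
  branch 1 (add ~(Q & (~R & P))):
    ~(Q & (~R & P)): β-rule — branch into ~Q  //  ~(~R & P).
      branch 1.1 (add ~Q):
        ○ open, literals {Q=false}.
      branch 1.2 (add ~(~R & P)):
        ~(~R & P): β-rule — branch into ~~R  //  ~P.
          branch 1.2.1 (add ~~R):
            ○ open, literals {R=true}.
          branch 1.2.2 (add ~P):
            ○ open, literals {P=false}.
  branch 2 (add (S & (((~S | ~R) <-> (P | Q)) -> Q))):
    (S & (((~S | ~R) <-> (P | Q)) -> Q)): α-rule — add S, (((~S | ~R) <-> (P | Q)) -> Q).
    (((~S | ~R) <-> (P | Q)) -> Q): β-rule — branch into ~((~S | ~R) <-> (P | Q))  //  Q.
      branch 2.1 (add ~((~S | ~R) <-> (P | Q))):
        ~((~S | ~R) <-> (P | Q)): β-rule — branch into (~S | ~R), ~(P | Q)  //  ~(~S | ~R), (P | Q).
          branch 2.1.1 (add (~S | ~R), ~(P | Q)):
            ~(P | Q): α-rule — add ~P, ~Q.
            (~S | ~R): β-rule — branch into ~S  //  ~R.
              branch 2.1.1.1 (add ~S):
                × closes — contains both S and ~S.
              branch 2.1.1.2 (add ~R):
                ○ open, literals {P=false, Q=false, R=false, S=true}.
          branch 2.1.2 (add ~(~S | ~R), (P | Q)):
            ~(~S | ~R): α-rule — add ~~S, ~~R.
            (P | Q): β-rule — branch into P  //  Q.
              branch 2.1.2.1 (add P):
                ○ open, literals {P=true, R=true, S=true}.
              branch 2.1.2.2 (add Q):
                ○ open, literals {Q=true, R=true, S=true}.
      branch 2.2 (add Q):
        ○ open, literals {Q=true, S=true}.
1 branch closed, 7 open.
An open branch gives a satisfying assignment: Q=false.

Satisfiable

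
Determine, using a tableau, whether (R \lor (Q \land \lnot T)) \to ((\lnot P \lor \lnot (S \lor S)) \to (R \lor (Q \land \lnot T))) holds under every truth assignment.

Valid

Assume the negation and expand:
Initial set: {\lnot ((R \lor (Q \land \lnot T)) \to ((\lnot P \lor \lnot (S \lor S)) \to (R \lor (Q \land \lnot T))))}.
\lnot ((R \lor (Q \land \lnot T)) \to ((\lnot P \lor \lnot (S \lor S)) \to (R \lor (Q \land \lnot T)))): α-rule — add (R \lor (Q \land \lnot T)), \lnot ((\lnot P \lor \lnot (S \lor S)) \to (R \lor (Q \land \lnot T))).
\lnot ((\lnot P \lor \lnot (S \lor S)) \to (R \lor (Q \land \lnot T))): α-rule — add (\lnot P \lor \lnot (S \lor S)), \lnot (R \lor (Q \land \lnot T)).
\lnot (R \lor (Q \land \lnot T)): α-rule — add \lnot R, \lnot (Q \land \lnot T).
(R \lor (Q \land \lnot T)): β-rule — branch into R  //  (Q \land \lnot T).
  branch 1 (add R):
    × closes — contains both R and \lnot R.
  branch 2 (add (Q \land \lnot T)):
    (Q \land \lnot T): α-rule — add Q, \lnot T.
    (\lnot P \lor \lnot (S \lor S)): β-rule — branch into \lnot P  //  \lnot (S \lor S).
      branch 2.1 (add \lnot P):
        \lnot (Q \land \lnot T): β-rule — branch into \lnot Q  //  \lnot \lnot T.
          branch 2.1.1 (add \lnot Q):
            × closes — contains both Q and \lnot Q.
          branch 2.1.2 (add \lnot \lnot T):
            × closes — contains both T and \lnot T.
      branch 2.2 (add \lnot (S \lor S)):
        \lnot (S \lor S): α-rule — add \lnot S, \lnot S.
        \lnot (Q \land \lnot T): β-rule — branch into \lnot Q  //  \lnot \lnot T.
          branch 2.2.1 (add \lnot Q):
            × closes — contains both Q and \lnot Q.
          branch 2.2.2 (add \lnot \lnot T):
            × closes — contains both T and \lnot T.
All 5 branches close.
Every branch closed, so the negation is unsatisfiable and the formula is valid.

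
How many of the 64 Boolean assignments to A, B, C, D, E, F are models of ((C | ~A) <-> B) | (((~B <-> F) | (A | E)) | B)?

Initial set: {(((C | ~A) <-> B) | (((~B <-> F) | (A | E)) | B))}.
(((C | ~A) <-> B) | (((~B <-> F) | (A | E)) | B)): β-rule — branch into ((C | ~A) <-> B)  //  (((~B <-> F) | (A | E)) | B).
  branch 1 (add ((C | ~A) <-> B)):
    ((C | ~A) <-> B): β-rule — branch into (C | ~A), B  //  ~(C | ~A), ~B.
      branch 1.1 (add (C | ~A), B):
        (C | ~A): β-rule — branch into C  //  ~A.
          branch 1.1.1 (add C):
            ○ open, literals {B=1, C=1}.
          branch 1.1.2 (add ~A):
            ○ open, literals {A=0, B=1}.
      branch 1.2 (add ~(C | ~A), ~B):
        ~(C | ~A): α-rule — add ~C, ~~A.
        ○ open, literals {A=1, B=0, C=0}.
  branch 2 (add (((~B <-> F) | (A | E)) | B)):
    (((~B <-> F) | (A | E)) | B): β-rule — branch into ((~B <-> F) | (A | E))  //  B.
      branch 2.1 (add ((~B <-> F) | (A | E))):
        ((~B <-> F) | (A | E)): β-rule — branch into (~B <-> F)  //  (A | E).
          branch 2.1.1 (add (~B <-> F)):
            (~B <-> F): β-rule — branch into ~B, F  //  ~~B, ~F.
              branch 2.1.1.1 (add ~B, F):
                ○ open, literals {B=0, F=1}.
              branch 2.1.1.2 (add ~~B, ~F):
                ○ open, literals {B=1, F=0}.
          branch 2.1.2 (add (A | E)):
            (A | E): β-rule — branch into A  //  E.
              branch 2.1.2.1 (add A):
                ○ open, literals {A=1}.
              branch 2.1.2.2 (add E):
                ○ open, literals {E=1}.
      branch 2.2 (add B):
        ○ open, literals {B=1}.
0 branches closed, 8 open.
Each open branch fixes some atoms; the unmentioned ones are free. Counting distinct full assignments: branch {B=1, C=1} (A, D, E, F) contributes 16 new; branch {A=0, B=1} (C, D, E, F) contributes 8 new; branch {A=1, B=0, C=0} (D, E, F) contributes 8 new; branch {B=0, F=1} (A, C, D, E) contributes 12 new; branch {B=1, F=0} (A, C, D, E) contributes 4 new; branch {A=1} (B, C, D, E, F) contributes 8 new; branch {E=1} (A, B, C, D, F) contributes 4 new; branch {B=1} (A, C, D, E, F) contributes 0 new. Total: 60.

60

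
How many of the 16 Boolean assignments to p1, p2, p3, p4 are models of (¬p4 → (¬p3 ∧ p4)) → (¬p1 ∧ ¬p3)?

Initial set: {((¬p4 → (¬p3 ∧ p4)) → (¬p1 ∧ ¬p3))}.
((¬p4 → (¬p3 ∧ p4)) → (¬p1 ∧ ¬p3)): β-rule — branch into ¬(¬p4 → (¬p3 ∧ p4))  //  (¬p1 ∧ ¬p3).
  branch 1 (add ¬(¬p4 → (¬p3 ∧ p4))):
    ¬(¬p4 → (¬p3 ∧ p4)): α-rule — add ¬p4, ¬(¬p3 ∧ p4).
    ¬(¬p3 ∧ p4): β-rule — branch into ¬¬p3  //  ¬p4.
      branch 1.1 (add ¬¬p3):
        ○ open, literals {p3=true, p4=false}.
      branch 1.2 (add ¬p4):
        ○ open, literals {p4=false}.
  branch 2 (add (¬p1 ∧ ¬p3)):
    (¬p1 ∧ ¬p3): α-rule — add ¬p1, ¬p3.
    ○ open, literals {p1=false, p3=false}.
0 branches closed, 3 open.
Each open branch fixes some atoms; the unmentioned ones are free. Counting distinct full assignments: branch {p3=true, p4=false} (p1, p2) contributes 4 new; branch {p4=false} (p1, p2, p3) contributes 4 new; branch {p1=false, p3=false} (p2, p4) contributes 2 new. Total: 10.

10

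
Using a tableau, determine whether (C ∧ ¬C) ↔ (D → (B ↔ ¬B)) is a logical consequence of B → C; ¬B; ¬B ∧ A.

No

Initial set: {T (B → C); T ¬B; T (¬B ∧ A); F ((C ∧ ¬C) ↔ (D → (B ↔ ¬B)))}.
T (¬B ∧ A): α-rule — add T ¬B, T A.
T (B → C): β-rule — branch into F B  //  T C.
  branch 1 (add F B):
    F ((C ∧ ¬C) ↔ (D → (B ↔ ¬B))): β-rule — branch into T (C ∧ ¬C), F (D → (B ↔ ¬B))  //  F (C ∧ ¬C), T (D → (B ↔ ¬B)).
      branch 1.1 (add T (C ∧ ¬C), F (D → (B ↔ ¬B))):
        T (C ∧ ¬C): α-rule — add T C, T ¬C.
        × closes — contains both C and ¬C.
      branch 1.2 (add F (C ∧ ¬C), T (D → (B ↔ ¬B))):
        F (C ∧ ¬C): β-rule — branch into F C  //  F ¬C.
          branch 1.2.1 (add F C):
            T (D → (B ↔ ¬B)): β-rule — branch into F D  //  T (B ↔ ¬B).
              branch 1.2.1.1 (add F D):
                ○ open, literals {A=1, B=0, C=0, D=0}.
              branch 1.2.1.2 (add T (B ↔ ¬B)):
                T (B ↔ ¬B): β-rule — branch into T B, T ¬B  //  F B, F ¬B.
                  branch 1.2.1.2.1 (add T B, T ¬B):
                    × closes — contains both B and ¬B.
                  branch 1.2.1.2.2 (add F B, F ¬B):
                    × closes — contains both B and ¬B.
          branch 1.2.2 (add F ¬C):
            T (D → (B ↔ ¬B)): β-rule — branch into F D  //  T (B ↔ ¬B).
              branch 1.2.2.1 (add F D):
                ○ open, literals {A=1, B=0, C=1, D=0}.
              branch 1.2.2.2 (add T (B ↔ ¬B)):
                T (B ↔ ¬B): β-rule — branch into T B, T ¬B  //  F B, F ¬B.
                  branch 1.2.2.2.1 (add T B, T ¬B):
                    × closes — contains both B and ¬B.
                  branch 1.2.2.2.2 (add F B, F ¬B):
                    × closes — contains both B and ¬B.
  branch 2 (add T C):
    F ((C ∧ ¬C) ↔ (D → (B ↔ ¬B))): β-rule — branch into T (C ∧ ¬C), F (D → (B ↔ ¬B))  //  F (C ∧ ¬C), T (D → (B ↔ ¬B)).
      branch 2.1 (add T (C ∧ ¬C), F (D → (B ↔ ¬B))):
        T (C ∧ ¬C): α-rule — add T C, T ¬C.
        × closes — contains both C and ¬C.
      branch 2.2 (add F (C ∧ ¬C), T (D → (B ↔ ¬B))):
        F (C ∧ ¬C): β-rule — branch into F C  //  F ¬C.
          branch 2.2.1 (add F C):
            × closes — contains both C and ¬C.
          branch 2.2.2 (add F ¬C):
            T (D → (B ↔ ¬B)): β-rule — branch into F D  //  T (B ↔ ¬B).
              branch 2.2.2.1 (add F D):
                ○ open, literals {A=1, B=0, C=1, D=0}.
              branch 2.2.2.2 (add T (B ↔ ¬B)):
                T (B ↔ ¬B): β-rule — branch into T B, T ¬B  //  F B, F ¬B.
                  branch 2.2.2.2.1 (add T B, T ¬B):
                    × closes — contains both B and ¬B.
                  branch 2.2.2.2.2 (add F B, F ¬B):
                    × closes — contains both B and ¬B.
9 branches closed, 3 open.
An open branch gives a countermodel: A=1, B=0, C=0, D=0 (unmentioned atoms arbitrary); the premises hold there but the conclusion fails.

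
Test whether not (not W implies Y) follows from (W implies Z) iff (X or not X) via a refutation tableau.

No

Initial set: {T ((W implies Z) iff (X or not X)); F not (not W implies Y)}.
T ((W implies Z) iff (X or not X)): β-rule — branch into T (W implies Z), T (X or not X)  //  F (W implies Z), F (X or not X).
  branch 1 (add T (W implies Z), T (X or not X)):
    F not (not W implies Y): β-rule — branch into F not W  //  T Y.
      branch 1.1 (add F not W):
        T (W implies Z): β-rule — branch into F W  //  T Z.
          branch 1.1.1 (add F W):
            × closes — contains both W and not W.
          branch 1.1.2 (add T Z):
            T (X or not X): β-rule — branch into T X  //  T not X.
              branch 1.1.2.1 (add T X):
                ○ open, literals {W=1, X=1, Z=1}.
              branch 1.1.2.2 (add T not X):
                ○ open, literals {W=1, X=0, Z=1}.
      branch 1.2 (add T Y):
        T (W implies Z): β-rule — branch into F W  //  T Z.
          branch 1.2.1 (add F W):
            T (X or not X): β-rule — branch into T X  //  T not X.
              branch 1.2.1.1 (add T X):
                ○ open, literals {W=0, X=1, Y=1}.
              branch 1.2.1.2 (add T not X):
                ○ open, literals {W=0, X=0, Y=1}.
          branch 1.2.2 (add T Z):
            T (X or not X): β-rule — branch into T X  //  T not X.
              branch 1.2.2.1 (add T X):
                ○ open, literals {X=1, Y=1, Z=1}.
              branch 1.2.2.2 (add T not X):
                ○ open, literals {X=0, Y=1, Z=1}.
  branch 2 (add F (W implies Z), F (X or not X)):
    F (W implies Z): α-rule — add T W, F Z.
    F (X or not X): α-rule — add F X, F not X.
    × closes — contains both X and not X.
2 branches closed, 6 open.
An open branch gives a countermodel: W=1, X=1, Z=1 (unmentioned atoms arbitrary); the premises hold there but the conclusion fails.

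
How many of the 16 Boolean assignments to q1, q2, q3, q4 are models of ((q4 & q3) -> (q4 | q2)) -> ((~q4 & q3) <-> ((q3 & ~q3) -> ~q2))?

4

Initial set: {(((q4 & q3) -> (q4 | q2)) -> ((~q4 & q3) <-> ((q3 & ~q3) -> ~q2)))}.
(((q4 & q3) -> (q4 | q2)) -> ((~q4 & q3) <-> ((q3 & ~q3) -> ~q2))): β-rule — branch into ~((q4 & q3) -> (q4 | q2))  //  ((~q4 & q3) <-> ((q3 & ~q3) -> ~q2)).
  branch 1 (add ~((q4 & q3) -> (q4 | q2))):
    ~((q4 & q3) -> (q4 | q2)): α-rule — add (q4 & q3), ~(q4 | q2).
    (q4 & q3): α-rule — add q4, q3.
    ~(q4 | q2): α-rule — add ~q4, ~q2.
    × closes — contains both q4 and ~q4.
  branch 2 (add ((~q4 & q3) <-> ((q3 & ~q3) -> ~q2))):
    ((~q4 & q3) <-> ((q3 & ~q3) -> ~q2)): β-rule — branch into (~q4 & q3), ((q3 & ~q3) -> ~q2)  //  ~(~q4 & q3), ~((q3 & ~q3) -> ~q2).
      branch 2.1 (add (~q4 & q3), ((q3 & ~q3) -> ~q2)):
        (~q4 & q3): α-rule — add ~q4, q3.
        ((q3 & ~q3) -> ~q2): β-rule — branch into ~(q3 & ~q3)  //  ~q2.
          branch 2.1.1 (add ~(q3 & ~q3)):
            ~(q3 & ~q3): β-rule — branch into ~q3  //  ~~q3.
              branch 2.1.1.1 (add ~q3):
                × closes — contains both q3 and ~q3.
              branch 2.1.1.2 (add ~~q3):
                ○ open, literals {q3=true, q4=false}.
          branch 2.1.2 (add ~q2):
            ○ open, literals {q2=false, q3=true, q4=false}.
      branch 2.2 (add ~(~q4 & q3), ~((q3 & ~q3) -> ~q2)):
        ~((q3 & ~q3) -> ~q2): α-rule — add (q3 & ~q3), ~~q2.
        (q3 & ~q3): α-rule — add q3, ~q3.
        × closes — contains both q3 and ~q3.
3 branches closed, 2 open.
Each open branch fixes some atoms; the unmentioned ones are free. Counting distinct full assignments: branch {q3=true, q4=false} (q1, q2) contributes 4 new; branch {q2=false, q3=true, q4=false} (q1) contributes 0 new. Total: 4.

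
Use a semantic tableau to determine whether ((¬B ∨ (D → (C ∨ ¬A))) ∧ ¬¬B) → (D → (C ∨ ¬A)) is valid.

Valid

Assume the negation and expand:
Initial set: {F (((¬B ∨ (D → (C ∨ ¬A))) ∧ ¬¬B) → (D → (C ∨ ¬A)))}.
F (((¬B ∨ (D → (C ∨ ¬A))) ∧ ¬¬B) → (D → (C ∨ ¬A))): α-rule — add T ((¬B ∨ (D → (C ∨ ¬A))) ∧ ¬¬B), F (D → (C ∨ ¬A)).
T ((¬B ∨ (D → (C ∨ ¬A))) ∧ ¬¬B): α-rule — add T (¬B ∨ (D → (C ∨ ¬A))), T ¬¬B.
F (D → (C ∨ ¬A)): α-rule — add T D, F (C ∨ ¬A).
T ¬¬B: drop double negation, giving T B.
F (C ∨ ¬A): α-rule — add F C, F ¬A.
T (¬B ∨ (D → (C ∨ ¬A))): β-rule — branch into T ¬B  //  T (D → (C ∨ ¬A)).
  branch 1 (add T ¬B):
    × closes — contains both B and ¬B.
  branch 2 (add T (D → (C ∨ ¬A))):
    T (D → (C ∨ ¬A)): β-rule — branch into F D  //  T (C ∨ ¬A).
      branch 2.1 (add F D):
        × closes — contains both D and ¬D.
      branch 2.2 (add T (C ∨ ¬A)):
        T (C ∨ ¬A): β-rule — branch into T C  //  T ¬A.
          branch 2.2.1 (add T C):
            × closes — contains both C and ¬C.
          branch 2.2.2 (add T ¬A):
            × closes — contains both A and ¬A.
All 4 branches close.
Every branch closed, so the negation is unsatisfiable and the formula is valid.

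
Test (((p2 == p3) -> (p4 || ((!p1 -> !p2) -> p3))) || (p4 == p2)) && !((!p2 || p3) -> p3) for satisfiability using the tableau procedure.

Satisfiable

Initial set: {((((p2 == p3) -> (p4 || ((!p1 -> !p2) -> p3))) || (p4 == p2)) && !((!p2 || p3) -> p3))}.
((((p2 == p3) -> (p4 || ((!p1 -> !p2) -> p3))) || (p4 == p2)) && !((!p2 || p3) -> p3)): α-rule — add (((p2 == p3) -> (p4 || ((!p1 -> !p2) -> p3))) || (p4 == p2)), !((!p2 || p3) -> p3).
!((!p2 || p3) -> p3): α-rule — add (!p2 || p3), !p3.
(((p2 == p3) -> (p4 || ((!p1 -> !p2) -> p3))) || (p4 == p2)): β-rule — branch into ((p2 == p3) -> (p4 || ((!p1 -> !p2) -> p3)))  //  (p4 == p2).
  branch 1 (add ((p2 == p3) -> (p4 || ((!p1 -> !p2) -> p3)))):
    (!p2 || p3): β-rule — branch into !p2  //  p3.
      branch 1.1 (add !p2):
        ((p2 == p3) -> (p4 || ((!p1 -> !p2) -> p3))): β-rule — branch into !(p2 == p3)  //  (p4 || ((!p1 -> !p2) -> p3)).
          branch 1.1.1 (add !(p2 == p3)):
            !(p2 == p3): β-rule — branch into p2, !p3  //  !p2, p3.
              branch 1.1.1.1 (add p2, !p3):
                × closes — contains both p2 and !p2.
              branch 1.1.1.2 (add !p2, p3):
                × closes — contains both p3 and !p3.
          branch 1.1.2 (add (p4 || ((!p1 -> !p2) -> p3))):
            (p4 || ((!p1 -> !p2) -> p3)): β-rule — branch into p4  //  ((!p1 -> !p2) -> p3).
              branch 1.1.2.1 (add p4):
                ○ open, literals {p2=F, p3=F, p4=T}.
              branch 1.1.2.2 (add ((!p1 -> !p2) -> p3)):
                ((!p1 -> !p2) -> p3): β-rule — branch into !(!p1 -> !p2)  //  p3.
                  branch 1.1.2.2.1 (add !(!p1 -> !p2)):
                    !(!p1 -> !p2): α-rule — add !p1, !!p2.
                    × closes — contains both p2 and !p2.
                  branch 1.1.2.2.2 (add p3):
                    × closes — contains both p3 and !p3.
      branch 1.2 (add p3):
        × closes — contains both p3 and !p3.
  branch 2 (add (p4 == p2)):
    (!p2 || p3): β-rule — branch into !p2  //  p3.
      branch 2.1 (add !p2):
        (p4 == p2): β-rule — branch into p4, p2  //  !p4, !p2.
          branch 2.1.1 (add p4, p2):
            × closes — contains both p2 and !p2.
          branch 2.1.2 (add !p4, !p2):
            ○ open, literals {p2=F, p3=F, p4=F}.
      branch 2.2 (add p3):
        × closes — contains both p3 and !p3.
7 branches closed, 2 open.
An open branch gives a satisfying assignment: p2=F, p3=F, p4=T.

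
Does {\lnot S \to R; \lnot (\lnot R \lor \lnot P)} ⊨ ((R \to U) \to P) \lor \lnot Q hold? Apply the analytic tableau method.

Yes

Initial set: {T (\lnot S \to R); T \lnot (\lnot R \lor \lnot P); F (((R \to U) \to P) \lor \lnot Q)}.
T \lnot (\lnot R \lor \lnot P): α-rule — add F \lnot R, F \lnot P.
F (((R \to U) \to P) \lor \lnot Q): α-rule — add F ((R \to U) \to P), F \lnot Q.
F ((R \to U) \to P): α-rule — add T (R \to U), F P.
× closes — contains both P and \lnot P.
All 1 branch closes.
Every branch closed, so the premises entail the conclusion.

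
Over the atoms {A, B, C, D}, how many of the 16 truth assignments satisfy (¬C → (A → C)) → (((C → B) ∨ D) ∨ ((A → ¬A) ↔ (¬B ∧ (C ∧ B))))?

15

Initial set: {T ((¬C → (A → C)) → (((C → B) ∨ D) ∨ ((A → ¬A) ↔ (¬B ∧ (C ∧ B)))))}.
T ((¬C → (A → C)) → (((C → B) ∨ D) ∨ ((A → ¬A) ↔ (¬B ∧ (C ∧ B))))): β-rule — branch into F (¬C → (A → C))  //  T (((C → B) ∨ D) ∨ ((A → ¬A) ↔ (¬B ∧ (C ∧ B)))).
  branch 1 (add F (¬C → (A → C))):
    F (¬C → (A → C)): α-rule — add T ¬C, F (A → C).
    F (A → C): α-rule — add T A, F C.
    ○ open, literals {A=T, C=F}.
  branch 2 (add T (((C → B) ∨ D) ∨ ((A → ¬A) ↔ (¬B ∧ (C ∧ B))))):
    T (((C → B) ∨ D) ∨ ((A → ¬A) ↔ (¬B ∧ (C ∧ B)))): β-rule — branch into T ((C → B) ∨ D)  //  T ((A → ¬A) ↔ (¬B ∧ (C ∧ B))).
      branch 2.1 (add T ((C → B) ∨ D)):
        T ((C → B) ∨ D): β-rule — branch into T (C → B)  //  T D.
          branch 2.1.1 (add T (C → B)):
            T (C → B): β-rule — branch into F C  //  T B.
              branch 2.1.1.1 (add F C):
                ○ open, literals {C=F}.
              branch 2.1.1.2 (add T B):
                ○ open, literals {B=T}.
          branch 2.1.2 (add T D):
            ○ open, literals {D=T}.
      branch 2.2 (add T ((A → ¬A) ↔ (¬B ∧ (C ∧ B)))):
        T ((A → ¬A) ↔ (¬B ∧ (C ∧ B))): β-rule — branch into T (A → ¬A), T (¬B ∧ (C ∧ B))  //  F (A → ¬A), F (¬B ∧ (C ∧ B)).
          branch 2.2.1 (add T (A → ¬A), T (¬B ∧ (C ∧ B))):
            T (¬B ∧ (C ∧ B)): α-rule — add T ¬B, T (C ∧ B).
            T (C ∧ B): α-rule — add T C, T B.
            × closes — contains both B and ¬B.
          branch 2.2.2 (add F (A → ¬A), F (¬B ∧ (C ∧ B))):
            F (A → ¬A): α-rule — add T A, F ¬A.
            F (¬B ∧ (C ∧ B)): β-rule — branch into F ¬B  //  F (C ∧ B).
              branch 2.2.2.1 (add F ¬B):
                ○ open, literals {A=T, B=T}.
              branch 2.2.2.2 (add F (C ∧ B)):
                F (C ∧ B): β-rule — branch into F C  //  F B.
                  branch 2.2.2.2.1 (add F C):
                    ○ open, literals {A=T, C=F}.
                  branch 2.2.2.2.2 (add F B):
                    ○ open, literals {A=T, B=F}.
1 branch closed, 7 open.
Each open branch fixes some atoms; the unmentioned ones are free. Counting distinct full assignments: branch {A=T, C=F} (B, D) contributes 4 new; branch {C=F} (A, B, D) contributes 4 new; branch {B=T} (A, C, D) contributes 4 new; branch {D=T} (A, B, C) contributes 2 new; branch {A=T, B=T} (C, D) contributes 0 new; branch {A=T, C=F} (B, D) contributes 0 new; branch {A=T, B=F} (C, D) contributes 1 new. Total: 15.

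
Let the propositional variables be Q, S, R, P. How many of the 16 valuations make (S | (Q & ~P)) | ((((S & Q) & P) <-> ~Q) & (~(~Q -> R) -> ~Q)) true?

Initial set: {((S | (Q & ~P)) | ((((S & Q) & P) <-> ~Q) & (~(~Q -> R) -> ~Q)))}.
((S | (Q & ~P)) | ((((S & Q) & P) <-> ~Q) & (~(~Q -> R) -> ~Q))): β-rule — branch into (S | (Q & ~P))  //  ((((S & Q) & P) <-> ~Q) & (~(~Q -> R) -> ~Q)).
  branch 1 (add (S | (Q & ~P))):
    (S | (Q & ~P)): β-rule — branch into S  //  (Q & ~P).
      branch 1.1 (add S):
        ○ open, literals {S=1}.
      branch 1.2 (add (Q & ~P)):
        (Q & ~P): α-rule — add Q, ~P.
        ○ open, literals {P=0, Q=1}.
  branch 2 (add ((((S & Q) & P) <-> ~Q) & (~(~Q -> R) -> ~Q))):
    ((((S & Q) & P) <-> ~Q) & (~(~Q -> R) -> ~Q)): α-rule — add (((S & Q) & P) <-> ~Q), (~(~Q -> R) -> ~Q).
    (((S & Q) & P) <-> ~Q): β-rule — branch into ((S & Q) & P), ~Q  //  ~((S & Q) & P), ~~Q.
      branch 2.1 (add ((S & Q) & P), ~Q):
        ((S & Q) & P): α-rule — add (S & Q), P.
        (S & Q): α-rule — add S, Q.
        × closes — contains both Q and ~Q.
      branch 2.2 (add ~((S & Q) & P), ~~Q):
        (~(~Q -> R) -> ~Q): β-rule — branch into ~~(~Q -> R)  //  ~Q.
          branch 2.2.1 (add ~~(~Q -> R)):
            ~((S & Q) & P): β-rule — branch into ~(S & Q)  //  ~P.
              branch 2.2.1.1 (add ~(S & Q)):
                ~~(~Q -> R): β-rule — branch into ~~Q  //  R.
                  branch 2.2.1.1.1 (add ~~Q):
                    ~(S & Q): β-rule — branch into ~S  //  ~Q.
                      branch 2.2.1.1.1.1 (add ~S):
                        ○ open, literals {Q=1, S=0}.
                      branch 2.2.1.1.1.2 (add ~Q):
                        × closes — contains both Q and ~Q.
                  branch 2.2.1.1.2 (add R):
                    ~(S & Q): β-rule — branch into ~S  //  ~Q.
                      branch 2.2.1.1.2.1 (add ~S):
                        ○ open, literals {Q=1, R=1, S=0}.
                      branch 2.2.1.1.2.2 (add ~Q):
                        × closes — contains both Q and ~Q.
              branch 2.2.1.2 (add ~P):
                ~~(~Q -> R): β-rule — branch into ~~Q  //  R.
                  branch 2.2.1.2.1 (add ~~Q):
                    ○ open, literals {P=0, Q=1}.
                  branch 2.2.1.2.2 (add R):
                    ○ open, literals {P=0, Q=1, R=1}.
          branch 2.2.2 (add ~Q):
            × closes — contains both Q and ~Q.
4 branches closed, 6 open.
Each open branch fixes some atoms; the unmentioned ones are free. Counting distinct full assignments: branch {S=1} (Q, R, P) contributes 8 new; branch {P=0, Q=1} (S, R) contributes 2 new; branch {Q=1, S=0} (R, P) contributes 2 new; branch {Q=1, R=1, S=0} (P) contributes 0 new; branch {P=0, Q=1} (S, R) contributes 0 new; branch {P=0, Q=1, R=1} (S) contributes 0 new. Total: 12.

12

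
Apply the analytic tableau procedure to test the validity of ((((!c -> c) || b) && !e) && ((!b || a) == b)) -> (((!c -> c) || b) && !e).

Valid

Assume the negation and expand:
Initial set: {!(((((!c -> c) || b) && !e) && ((!b || a) == b)) -> (((!c -> c) || b) && !e))}.
!(((((!c -> c) || b) && !e) && ((!b || a) == b)) -> (((!c -> c) || b) && !e)): α-rule — add ((((!c -> c) || b) && !e) && ((!b || a) == b)), !(((!c -> c) || b) && !e).
((((!c -> c) || b) && !e) && ((!b || a) == b)): α-rule — add (((!c -> c) || b) && !e), ((!b || a) == b).
(((!c -> c) || b) && !e): α-rule — add ((!c -> c) || b), !e.
!(((!c -> c) || b) && !e): β-rule — branch into !((!c -> c) || b)  //  !!e.
  branch 1 (add !((!c -> c) || b)):
    !((!c -> c) || b): α-rule — add !(!c -> c), !b.
    !(!c -> c): α-rule — add !c, !c.
    ((!b || a) == b): β-rule — branch into (!b || a), b  //  !(!b || a), !b.
      branch 1.1 (add (!b || a), b):
        × closes — contains both b and !b.
      branch 1.2 (add !(!b || a), !b):
        !(!b || a): α-rule — add !!b, !a.
        × closes — contains both b and !b.
  branch 2 (add !!e):
    × closes — contains both e and !e.
All 3 branches close.
Every branch closed, so the negation is unsatisfiable and the formula is valid.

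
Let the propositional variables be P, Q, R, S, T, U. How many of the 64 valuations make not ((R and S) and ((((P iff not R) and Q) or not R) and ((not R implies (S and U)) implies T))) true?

Initial set: {not ((R and S) and ((((P iff not R) and Q) or not R) and ((not R implies (S and U)) implies T)))}.
not ((R and S) and ((((P iff not R) and Q) or not R) and ((not R implies (S and U)) implies T))): β-rule — branch into not (R and S)  //  not ((((P iff not R) and Q) or not R) and ((not R implies (S and U)) implies T)).
  branch 1 (add not (R and S)):
    not (R and S): β-rule — branch into not R  //  not S.
      branch 1.1 (add not R):
        ○ open, literals {R=F}.
      branch 1.2 (add not S):
        ○ open, literals {S=F}.
  branch 2 (add not ((((P iff not R) and Q) or not R) and ((not R implies (S and U)) implies T))):
    not ((((P iff not R) and Q) or not R) and ((not R implies (S and U)) implies T)): β-rule — branch into not (((P iff not R) and Q) or not R)  //  not ((not R implies (S and U)) implies T).
      branch 2.1 (add not (((P iff not R) and Q) or not R)):
        not (((P iff not R) and Q) or not R): α-rule — add not ((P iff not R) and Q), not not R.
        not ((P iff not R) and Q): β-rule — branch into not (P iff not R)  //  not Q.
          branch 2.1.1 (add not (P iff not R)):
            not (P iff not R): β-rule — branch into P, not not R  //  not P, not R.
              branch 2.1.1.1 (add P, not not R):
                ○ open, literals {P=T, R=T}.
              branch 2.1.1.2 (add not P, not R):
                × closes — contains both R and not R.
          branch 2.1.2 (add not Q):
            ○ open, literals {Q=F, R=T}.
      branch 2.2 (add not ((not R implies (S and U)) implies T)):
        not ((not R implies (S and U)) implies T): α-rule — add (not R implies (S and U)), not T.
        (not R implies (S and U)): β-rule — branch into not not R  //  (S and U).
          branch 2.2.1 (add not not R):
            ○ open, literals {R=T, T=F}.
          branch 2.2.2 (add (S and U)):
            (S and U): α-rule — add S, U.
            ○ open, literals {S=T, T=F, U=T}.
1 branch closed, 6 open.
Each open branch fixes some atoms; the unmentioned ones are free. Counting distinct full assignments: branch {R=F} (P, Q, S, T, U) contributes 32 new; branch {S=F} (P, Q, R, T, U) contributes 16 new; branch {P=T, R=T} (Q, S, T, U) contributes 8 new; branch {Q=F, R=T} (P, S, T, U) contributes 4 new; branch {R=T, T=F} (P, Q, S, U) contributes 2 new; branch {S=T, T=F, U=T} (P, Q, R) contributes 0 new. Total: 62.

62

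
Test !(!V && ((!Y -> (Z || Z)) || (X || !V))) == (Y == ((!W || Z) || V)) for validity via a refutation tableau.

Assume the negation and expand:
Initial set: {!(!(!V && ((!Y -> (Z || Z)) || (X || !V))) == (Y == ((!W || Z) || V)))}.
!(!(!V && ((!Y -> (Z || Z)) || (X || !V))) == (Y == ((!W || Z) || V))): β-rule — branch into !(!V && ((!Y -> (Z || Z)) || (X || !V))), !(Y == ((!W || Z) || V))  //  !!(!V && ((!Y -> (Z || Z)) || (X || !V))), (Y == ((!W || Z) || V)).
  branch 1 (add !(!V && ((!Y -> (Z || Z)) || (X || !V))), !(Y == ((!W || Z) || V))):
    !(!V && ((!Y -> (Z || Z)) || (X || !V))): β-rule — branch into !!V  //  !((!Y -> (Z || Z)) || (X || !V)).
      branch 1.1 (add !!V):
        !(Y == ((!W || Z) || V)): β-rule — branch into Y, !((!W || Z) || V)  //  !Y, ((!W || Z) || V).
          branch 1.1.1 (add Y, !((!W || Z) || V)):
            !((!W || Z) || V): α-rule — add !(!W || Z), !V.
            × closes — contains both V and !V.
          branch 1.1.2 (add !Y, ((!W || Z) || V)):
            ((!W || Z) || V): β-rule — branch into (!W || Z)  //  V.
              branch 1.1.2.1 (add (!W || Z)):
                (!W || Z): β-rule — branch into !W  //  Z.
                  branch 1.1.2.1.1 (add !W):
                    ○ open, literals {V=T, W=F, Y=F}.
                  branch 1.1.2.1.2 (add Z):
                    ○ open, literals {V=T, Y=F, Z=T}.
              branch 1.1.2.2 (add V):
                ○ open, literals {V=T, Y=F}.
      branch 1.2 (add !((!Y -> (Z || Z)) || (X || !V))):
        !((!Y -> (Z || Z)) || (X || !V)): α-rule — add !(!Y -> (Z || Z)), !(X || !V).
        !(!Y -> (Z || Z)): α-rule — add !Y, !(Z || Z).
        !(X || !V): α-rule — add !X, !!V.
        !(Z || Z): α-rule — add !Z, !Z.
        !(Y == ((!W || Z) || V)): β-rule — branch into Y, !((!W || Z) || V)  //  !Y, ((!W || Z) || V).
          branch 1.2.1 (add Y, !((!W || Z) || V)):
            × closes — contains both Y and !Y.
          branch 1.2.2 (add !Y, ((!W || Z) || V)):
            ((!W || Z) || V): β-rule — branch into (!W || Z)  //  V.
              branch 1.2.2.1 (add (!W || Z)):
                (!W || Z): β-rule — branch into !W  //  Z.
                  branch 1.2.2.1.1 (add !W):
                    ○ open, literals {V=T, W=F, X=F, Y=F, Z=F}.
                  branch 1.2.2.1.2 (add Z):
                    × closes — contains both Z and !Z.
              branch 1.2.2.2 (add V):
                ○ open, literals {V=T, X=F, Y=F, Z=F}.
  branch 2 (add !!(!V && ((!Y -> (Z || Z)) || (X || !V))), (Y == ((!W || Z) || V))):
    !!(!V && ((!Y -> (Z || Z)) || (X || !V))): α-rule — add !V, ((!Y -> (Z || Z)) || (X || !V)).
    (Y == ((!W || Z) || V)): β-rule — branch into Y, ((!W || Z) || V)  //  !Y, !((!W || Z) || V).
      branch 2.1 (add Y, ((!W || Z) || V)):
        ((!Y -> (Z || Z)) || (X || !V)): β-rule — branch into (!Y -> (Z || Z))  //  (X || !V).
          branch 2.1.1 (add (!Y -> (Z || Z))):
            ((!W || Z) || V): β-rule — branch into (!W || Z)  //  V.
              branch 2.1.1.1 (add (!W || Z)):
                (!Y -> (Z || Z)): β-rule — branch into !!Y  //  (Z || Z).
                  branch 2.1.1.1.1 (add !!Y):
                    (!W || Z): β-rule — branch into !W  //  Z.
                      branch 2.1.1.1.1.1 (add !W):
                        ○ open, literals {V=F, W=F, Y=T}.
                      branch 2.1.1.1.1.2 (add Z):
                        ○ open, literals {V=F, Y=T, Z=T}.
                  branch 2.1.1.1.2 (add (Z || Z)):
                    (!W || Z): β-rule — branch into !W  //  Z.
                      branch 2.1.1.1.2.1 (add !W):
                        (Z || Z): β-rule — branch into Z  //  Z.
                          branch 2.1.1.1.2.1.1 (add Z):
                            ○ open, literals {V=F, W=F, Y=T, Z=T}.
                          branch 2.1.1.1.2.1.2 (add Z):
                            ○ open, literals {V=F, W=F, Y=T, Z=T}.
                      branch 2.1.1.1.2.2 (add Z):
                        (Z || Z): β-rule — branch into Z  //  Z.
                          branch 2.1.1.1.2.2.1 (add Z):
                            ○ open, literals {V=F, Y=T, Z=T}.
                          branch 2.1.1.1.2.2.2 (add Z):
                            ○ open, literals {V=F, Y=T, Z=T}.
              branch 2.1.1.2 (add V):
                × closes — contains both V and !V.
          branch 2.1.2 (add (X || !V)):
            ((!W || Z) || V): β-rule — branch into (!W || Z)  //  V.
              branch 2.1.2.1 (add (!W || Z)):
                (X || !V): β-rule — branch into X  //  !V.
                  branch 2.1.2.1.1 (add X):
                    (!W || Z): β-rule — branch into !W  //  Z.
                      branch 2.1.2.1.1.1 (add !W):
                        ○ open, literals {V=F, W=F, X=T, Y=T}.
                      branch 2.1.2.1.1.2 (add Z):
                        ○ open, literals {V=F, X=T, Y=T, Z=T}.
                  branch 2.1.2.1.2 (add !V):
                    (!W || Z): β-rule — branch into !W  //  Z.
                      branch 2.1.2.1.2.1 (add !W):
                        ○ open, literals {V=F, W=F, Y=T}.
                      branch 2.1.2.1.2.2 (add Z):
                        ○ open, literals {V=F, Y=T, Z=T}.
              branch 2.1.2.2 (add V):
                × closes — contains both V and !V.
      branch 2.2 (add !Y, !((!W || Z) || V)):
        !((!W || Z) || V): α-rule — add !(!W || Z), !V.
        !(!W || Z): α-rule — add !!W, !Z.
        ((!Y -> (Z || Z)) || (X || !V)): β-rule — branch into (!Y -> (Z || Z))  //  (X || !V).
          branch 2.2.1 (add (!Y -> (Z || Z))):
            (!Y -> (Z || Z)): β-rule — branch into !!Y  //  (Z || Z).
              branch 2.2.1.1 (add !!Y):
                × closes — contains both Y and !Y.
              branch 2.2.1.2 (add (Z || Z)):
                (Z || Z): β-rule — branch into Z  //  Z.
                  branch 2.2.1.2.1 (add Z):
                    × closes — contains both Z and !Z.
                  branch 2.2.1.2.2 (add Z):
                    × closes — contains both Z and !Z.
          branch 2.2.2 (add (X || !V)):
            (X || !V): β-rule — branch into X  //  !V.
              branch 2.2.2.1 (add X):
                ○ open, literals {V=F, W=T, X=T, Y=F, Z=F}.
              branch 2.2.2.2 (add !V):
                ○ open, literals {V=F, W=T, Y=F, Z=F}.
8 branches closed, 17 open.
An open branch gives a countermodel: V=T, W=F, Y=F (unmentioned atoms arbitrary); under it the original formula is false.

Not valid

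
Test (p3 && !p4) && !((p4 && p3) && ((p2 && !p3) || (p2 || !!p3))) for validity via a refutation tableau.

Assume the negation and expand:
Initial set: {F ((p3 && !p4) && !((p4 && p3) && ((p2 && !p3) || (p2 || !!p3))))}.
F ((p3 && !p4) && !((p4 && p3) && ((p2 && !p3) || (p2 || !!p3)))): β-rule — branch into F (p3 && !p4)  //  F !((p4 && p3) && ((p2 && !p3) || (p2 || !!p3))).
  branch 1 (add F (p3 && !p4)):
    F (p3 && !p4): β-rule — branch into F p3  //  F !p4.
      branch 1.1 (add F p3):
        ○ open, literals {p3=false}.
      branch 1.2 (add F !p4):
        ○ open, literals {p4=true}.
  branch 2 (add F !((p4 && p3) && ((p2 && !p3) || (p2 || !!p3)))):
    F !((p4 && p3) && ((p2 && !p3) || (p2 || !!p3))): α-rule — add T (p4 && p3), T ((p2 && !p3) || (p2 || !!p3)).
    T (p4 && p3): α-rule — add T p4, T p3.
    T ((p2 && !p3) || (p2 || !!p3)): β-rule — branch into T (p2 && !p3)  //  T (p2 || !!p3).
      branch 2.1 (add T (p2 && !p3)):
        T (p2 && !p3): α-rule — add T p2, T !p3.
        × closes — contains both p3 and !p3.
      branch 2.2 (add T (p2 || !!p3)):
        T (p2 || !!p3): β-rule — branch into T p2  //  T !!p3.
          branch 2.2.1 (add T p2):
            ○ open, literals {p2=true, p3=true, p4=true}.
          branch 2.2.2 (add T !!p3):
            T !!p3: drop double negation, giving T p3.
            ○ open, literals {p3=true, p4=true}.
1 branch closed, 4 open.
An open branch gives a countermodel: p3=false (unmentioned atoms arbitrary); under it the original formula is false.

Not valid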